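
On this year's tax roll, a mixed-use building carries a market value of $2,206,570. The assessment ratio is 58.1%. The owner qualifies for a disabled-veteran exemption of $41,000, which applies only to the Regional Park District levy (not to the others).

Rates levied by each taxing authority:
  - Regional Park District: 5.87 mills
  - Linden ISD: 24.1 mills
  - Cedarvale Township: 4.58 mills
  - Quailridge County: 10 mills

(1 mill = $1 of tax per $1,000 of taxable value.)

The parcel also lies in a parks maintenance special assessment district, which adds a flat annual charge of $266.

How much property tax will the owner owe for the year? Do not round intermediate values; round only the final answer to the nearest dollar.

$57,139

Assessed value = $2,206,570 × 0.581 = $1,282,017.17
Regional Park District: ($1,282,017.17 − $41,000) × 0.00587 = $1,241,017.17 × 0.00587 = $7,284.7707879
Linden ISD: $1,282,017.17 × 0.0241 = $30,896.613797
Cedarvale Township: $1,282,017.17 × 0.00458 = $5,871.6386386
Quailridge County: $1,282,017.17 × 0.01 = $12,820.1717
Levies subtotal = $56,873.1949235
Total = $56,873.1949235 + $266 = $57,139.1949235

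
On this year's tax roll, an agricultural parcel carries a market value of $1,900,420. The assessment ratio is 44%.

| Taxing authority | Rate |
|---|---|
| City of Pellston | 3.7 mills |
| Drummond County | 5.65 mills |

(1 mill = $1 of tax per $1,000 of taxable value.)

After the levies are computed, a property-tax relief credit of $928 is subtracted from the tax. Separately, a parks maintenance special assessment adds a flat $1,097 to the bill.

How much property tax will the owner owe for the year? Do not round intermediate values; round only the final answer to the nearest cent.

$7,987.33

Assessed value = $1,900,420 × 0.44 = $836,184.8
City of Pellston: $836,184.8 × 0.0037 = $3,093.88376
Drummond County: $836,184.8 × 0.00565 = $4,724.44412
Levies subtotal = $7,818.32788
After credit = $7,818.32788 − $928 = $6,890.32788
Total = $6,890.32788 + $1,097 = $7,987.32788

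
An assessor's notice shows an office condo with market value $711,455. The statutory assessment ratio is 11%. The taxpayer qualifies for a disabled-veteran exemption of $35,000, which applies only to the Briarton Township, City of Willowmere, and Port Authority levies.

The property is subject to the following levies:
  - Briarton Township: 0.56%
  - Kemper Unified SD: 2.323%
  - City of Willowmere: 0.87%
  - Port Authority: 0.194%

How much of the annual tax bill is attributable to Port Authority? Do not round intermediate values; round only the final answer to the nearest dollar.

Assessed value = $711,455 × 0.11 = $78,260.05
Port Authority taxable value = $78,260.05 − $35,000 = $43,260.05
Port Authority levy = $43,260.05 × 0.00194 = $83.924497

$84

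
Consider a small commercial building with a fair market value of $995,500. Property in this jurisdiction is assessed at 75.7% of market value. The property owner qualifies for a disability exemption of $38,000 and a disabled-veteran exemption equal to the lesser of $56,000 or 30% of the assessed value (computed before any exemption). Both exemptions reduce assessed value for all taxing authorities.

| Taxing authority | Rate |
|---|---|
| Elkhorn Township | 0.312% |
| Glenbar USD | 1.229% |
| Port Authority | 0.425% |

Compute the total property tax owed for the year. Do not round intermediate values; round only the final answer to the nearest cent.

$12,967.61

Assessed value = $995,500 × 0.757 = $753,593.5
Disabled-veteran exemption = min($56,000, 30% × $753,593.5) = min($56,000, $226,078.05) = $56,000 (dollar cap binds)
Taxable value = $753,593.5 − $38,000 − $56,000 = $659,593.5
Elkhorn Township: $659,593.5 × 0.00312 = $2,057.93172
Glenbar USD: $659,593.5 × 0.01229 = $8,106.404115
Port Authority: $659,593.5 × 0.00425 = $2,803.272375
Total = $12,967.60821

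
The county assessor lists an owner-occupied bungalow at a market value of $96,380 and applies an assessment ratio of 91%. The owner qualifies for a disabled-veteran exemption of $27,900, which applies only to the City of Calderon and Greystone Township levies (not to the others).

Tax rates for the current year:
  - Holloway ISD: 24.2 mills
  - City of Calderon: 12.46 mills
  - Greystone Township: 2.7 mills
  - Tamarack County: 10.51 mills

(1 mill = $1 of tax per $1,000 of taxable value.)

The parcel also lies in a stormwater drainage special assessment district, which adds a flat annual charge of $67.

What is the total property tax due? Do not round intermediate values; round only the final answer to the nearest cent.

$4,017.92

Assessed value = $96,380 × 0.91 = $87,705.8
Holloway ISD: $87,705.8 × 0.0242 = $2,122.48036
City of Calderon: ($87,705.8 − $27,900) × 0.01246 = $59,805.8 × 0.01246 = $745.180268
Greystone Township: ($87,705.8 − $27,900) × 0.0027 = $59,805.8 × 0.0027 = $161.47566
Tamarack County: $87,705.8 × 0.01051 = $921.787958
Levies subtotal = $3,950.924246
Total = $3,950.924246 + $67 = $4,017.924246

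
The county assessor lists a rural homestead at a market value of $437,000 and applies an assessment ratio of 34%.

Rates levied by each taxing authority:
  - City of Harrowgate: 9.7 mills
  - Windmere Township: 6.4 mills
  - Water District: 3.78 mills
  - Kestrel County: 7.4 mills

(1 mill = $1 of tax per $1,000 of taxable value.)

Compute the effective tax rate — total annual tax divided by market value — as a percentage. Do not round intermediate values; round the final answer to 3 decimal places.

0.928%

Assessed value = $437,000 × 0.34 = $148,580
City of Harrowgate: $148,580 × 0.0097 = $1,441.226
Windmere Township: $148,580 × 0.0064 = $950.912
Water District: $148,580 × 0.00378 = $561.6324
Kestrel County: $148,580 × 0.0074 = $1,099.492
Total tax = $4,053.2624
Effective rate = $4,053.2624 ÷ $437,000 = 0.928% of market value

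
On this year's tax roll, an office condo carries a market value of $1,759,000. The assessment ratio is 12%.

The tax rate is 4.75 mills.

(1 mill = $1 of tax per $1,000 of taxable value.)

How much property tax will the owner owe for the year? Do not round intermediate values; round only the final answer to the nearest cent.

$1,002.63

Assessed value = $1,759,000 × 0.12 = $211,080
Tax = $211,080 × 0.00475 = $1,002.63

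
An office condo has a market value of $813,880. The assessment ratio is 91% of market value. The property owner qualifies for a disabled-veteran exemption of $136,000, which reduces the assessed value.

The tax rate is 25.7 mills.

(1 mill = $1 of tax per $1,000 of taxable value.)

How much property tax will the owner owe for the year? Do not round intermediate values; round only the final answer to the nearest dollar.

$15,539

Assessed value = $813,880 × 0.91 = $740,630.8
Taxable value = $740,630.8 − $136,000 = $604,630.8
Tax = $604,630.8 × 0.0257 = $15,539.01156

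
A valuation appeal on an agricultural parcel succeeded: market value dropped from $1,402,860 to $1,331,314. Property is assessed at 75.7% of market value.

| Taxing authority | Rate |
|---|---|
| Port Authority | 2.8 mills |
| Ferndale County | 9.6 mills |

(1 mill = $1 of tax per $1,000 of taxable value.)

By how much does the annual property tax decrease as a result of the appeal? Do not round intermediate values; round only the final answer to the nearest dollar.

$672

Old assessed value = $1,402,860 × 0.757 = $1,061,965.02
New assessed value = $1,331,314 × 0.757 = $1,007,804.698
Combined rate = 0.0028 + 0.0096 = 0.0124
Old tax = $1,061,965.02 × 0.0124 = $13,168.366248
New tax = $1,007,804.698 × 0.0124 = $12,496.7782552
Reduction = $13,168.366248 − $12,496.7782552 = $671.5879928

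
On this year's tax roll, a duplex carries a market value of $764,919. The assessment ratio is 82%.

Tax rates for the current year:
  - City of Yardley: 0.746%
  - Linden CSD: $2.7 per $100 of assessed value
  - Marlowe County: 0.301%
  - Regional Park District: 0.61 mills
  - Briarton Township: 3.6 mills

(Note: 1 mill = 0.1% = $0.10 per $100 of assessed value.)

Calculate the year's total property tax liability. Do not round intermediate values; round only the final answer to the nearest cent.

Assessed value = $764,919 × 0.82 = $627,233.58
City of Yardley: $627,233.58 × 0.00746 = $4,679.1625068
Linden CSD: $627,233.58 × 0.027 = $16,935.30666
Marlowe County: $627,233.58 × 0.00301 = $1,887.9730758
Regional Park District: $627,233.58 × 0.00061 = $382.6124838
Briarton Township: $627,233.58 × 0.0036 = $2,258.040888
Total = $26,143.0956144

$26,143.10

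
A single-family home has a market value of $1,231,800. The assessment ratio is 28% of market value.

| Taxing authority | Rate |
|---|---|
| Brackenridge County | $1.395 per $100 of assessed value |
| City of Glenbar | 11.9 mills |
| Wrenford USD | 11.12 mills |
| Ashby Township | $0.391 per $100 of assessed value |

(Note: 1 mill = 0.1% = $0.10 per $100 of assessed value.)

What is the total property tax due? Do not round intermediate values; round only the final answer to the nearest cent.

Assessed value = $1,231,800 × 0.28 = $344,904
Brackenridge County: $344,904 × 0.01395 = $4,811.4108
City of Glenbar: $344,904 × 0.0119 = $4,104.3576
Wrenford USD: $344,904 × 0.01112 = $3,835.33248
Ashby Township: $344,904 × 0.00391 = $1,348.57464
Total = $14,099.67552

$14,099.68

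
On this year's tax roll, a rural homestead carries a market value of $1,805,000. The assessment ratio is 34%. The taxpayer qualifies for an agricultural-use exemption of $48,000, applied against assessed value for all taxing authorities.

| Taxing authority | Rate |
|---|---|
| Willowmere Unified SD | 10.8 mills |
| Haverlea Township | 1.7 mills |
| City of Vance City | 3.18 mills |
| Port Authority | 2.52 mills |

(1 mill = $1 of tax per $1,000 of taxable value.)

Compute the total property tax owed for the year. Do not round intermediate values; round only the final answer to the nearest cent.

Assessed value = $1,805,000 × 0.34 = $613,700
Taxable value = $613,700 − $48,000 = $565,700
Willowmere Unified SD: $565,700 × 0.0108 = $6,109.56
Haverlea Township: $565,700 × 0.0017 = $961.69
City of Vance City: $565,700 × 0.00318 = $1,798.926
Port Authority: $565,700 × 0.00252 = $1,425.564
Total = $6,109.56 + $961.69 + $1,798.926 + $1,425.564 = $10,295.74

$10,295.74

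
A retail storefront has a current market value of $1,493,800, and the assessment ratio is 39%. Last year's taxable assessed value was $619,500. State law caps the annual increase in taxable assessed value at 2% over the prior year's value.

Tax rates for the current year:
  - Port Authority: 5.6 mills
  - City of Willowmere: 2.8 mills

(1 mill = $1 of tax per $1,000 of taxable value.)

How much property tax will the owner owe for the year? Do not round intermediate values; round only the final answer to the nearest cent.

$4,893.69

Uncapped assessed value = $1,493,800 × 0.39 = $582,582
Cap limit = $619,500 × 1.02 = $631,890
Taxable assessed value = min($582,582, $631,890) = $582,582 (cap does not bind)
Port Authority: $582,582 × 0.0056 = $3,262.4592
City of Willowmere: $582,582 × 0.0028 = $1,631.2296
Total = $4,893.6888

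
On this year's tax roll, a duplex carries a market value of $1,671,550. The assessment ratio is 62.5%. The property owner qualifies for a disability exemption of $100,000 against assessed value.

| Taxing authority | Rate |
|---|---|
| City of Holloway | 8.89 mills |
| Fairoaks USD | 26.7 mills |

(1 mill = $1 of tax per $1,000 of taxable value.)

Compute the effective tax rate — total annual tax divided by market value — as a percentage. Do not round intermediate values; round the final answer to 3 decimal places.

2.011%

Assessed value = $1,671,550 × 0.625 = $1,044,718.75
Taxable value = $1,044,718.75 − $100,000 = $944,718.75
City of Holloway: $944,718.75 × 0.00889 = $8,398.5496875
Fairoaks USD: $944,718.75 × 0.0267 = $25,223.990625
Total tax = $33,622.5403125
Effective rate = $33,622.5403125 ÷ $1,671,550 = 2.011% of market value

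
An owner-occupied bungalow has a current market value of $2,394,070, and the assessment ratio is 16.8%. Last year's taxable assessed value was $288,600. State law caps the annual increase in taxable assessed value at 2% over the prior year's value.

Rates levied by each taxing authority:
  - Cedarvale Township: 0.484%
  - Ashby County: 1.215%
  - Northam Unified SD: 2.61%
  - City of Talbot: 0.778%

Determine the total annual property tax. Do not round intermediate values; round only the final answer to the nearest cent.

Uncapped assessed value = $2,394,070 × 0.168 = $402,203.76
Cap limit = $288,600 × 1.02 = $294,372
Taxable assessed value = min($402,203.76, $294,372) = $294,372 (cap binds)
Cedarvale Township: $294,372 × 0.00484 = $1,424.76048
Ashby County: $294,372 × 0.01215 = $3,576.6198
Northam Unified SD: $294,372 × 0.0261 = $7,683.1092
City of Talbot: $294,372 × 0.00778 = $2,290.21416
Total = $14,974.70364

$14,974.70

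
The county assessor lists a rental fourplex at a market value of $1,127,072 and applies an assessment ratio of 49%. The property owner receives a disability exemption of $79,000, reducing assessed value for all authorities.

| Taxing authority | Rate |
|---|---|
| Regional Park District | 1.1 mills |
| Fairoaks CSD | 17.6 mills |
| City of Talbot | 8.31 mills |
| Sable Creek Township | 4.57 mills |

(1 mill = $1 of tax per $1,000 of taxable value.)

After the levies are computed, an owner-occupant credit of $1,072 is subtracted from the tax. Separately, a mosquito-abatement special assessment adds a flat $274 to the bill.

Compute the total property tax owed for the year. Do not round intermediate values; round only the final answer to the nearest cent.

$14,147.72

Assessed value = $1,127,072 × 0.49 = $552,265.28
Taxable value = $552,265.28 − $79,000 = $473,265.28
Regional Park District: $473,265.28 × 0.0011 = $520.591808
Fairoaks CSD: $473,265.28 × 0.0176 = $8,329.468928
City of Talbot: $473,265.28 × 0.00831 = $3,932.8344768
Sable Creek Township: $473,265.28 × 0.00457 = $2,162.8223296
Levies subtotal = $14,945.7175424
After credit = $14,945.7175424 − $1,072 = $13,873.7175424
Total = $13,873.7175424 + $274 = $14,147.7175424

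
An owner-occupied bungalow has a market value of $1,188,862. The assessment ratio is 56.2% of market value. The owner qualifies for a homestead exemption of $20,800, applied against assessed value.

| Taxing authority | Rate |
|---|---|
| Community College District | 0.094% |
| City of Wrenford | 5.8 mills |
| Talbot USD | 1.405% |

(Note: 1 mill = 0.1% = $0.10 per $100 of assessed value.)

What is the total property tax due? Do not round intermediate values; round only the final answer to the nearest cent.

Assessed value = $1,188,862 × 0.562 = $668,140.444
Taxable value = $668,140.444 − $20,800 = $647,340.444
Community College District: $647,340.444 × 0.00094 = $608.50001736
City of Wrenford: $647,340.444 × 0.0058 = $3,754.5745752
Talbot USD: $647,340.444 × 0.01405 = $9,095.1332382
Total = $13,458.20783076

$13,458.21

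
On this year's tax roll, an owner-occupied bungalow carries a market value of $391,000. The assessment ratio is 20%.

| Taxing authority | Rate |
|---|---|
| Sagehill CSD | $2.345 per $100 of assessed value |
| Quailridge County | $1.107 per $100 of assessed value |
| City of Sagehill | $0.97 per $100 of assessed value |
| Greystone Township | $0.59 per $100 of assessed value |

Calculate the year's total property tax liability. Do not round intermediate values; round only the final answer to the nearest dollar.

$3,919

Assessed value = $391,000 × 0.2 = $78,200
Sagehill CSD: $78,200 × 0.02345 = $1,833.79
Quailridge County: $78,200 × 0.01107 = $865.674
City of Sagehill: $78,200 × 0.0097 = $758.54
Greystone Township: $78,200 × 0.0059 = $461.38
Total = $1,833.79 + $865.674 + $758.54 + $461.38 = $3,919.384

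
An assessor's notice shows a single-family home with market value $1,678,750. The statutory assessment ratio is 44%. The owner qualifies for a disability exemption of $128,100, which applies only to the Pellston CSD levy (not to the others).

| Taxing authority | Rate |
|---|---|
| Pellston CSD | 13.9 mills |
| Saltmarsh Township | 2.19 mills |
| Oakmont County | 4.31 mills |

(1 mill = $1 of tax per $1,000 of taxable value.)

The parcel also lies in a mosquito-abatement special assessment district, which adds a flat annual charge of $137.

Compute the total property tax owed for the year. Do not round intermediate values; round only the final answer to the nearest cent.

$13,424.87

Assessed value = $1,678,750 × 0.44 = $738,650
Pellston CSD: ($738,650 − $128,100) × 0.0139 = $610,550 × 0.0139 = $8,486.645
Saltmarsh Township: $738,650 × 0.00219 = $1,617.6435
Oakmont County: $738,650 × 0.00431 = $3,183.5815
Levies subtotal = $13,287.87
Total = $13,287.87 + $137 = $13,424.87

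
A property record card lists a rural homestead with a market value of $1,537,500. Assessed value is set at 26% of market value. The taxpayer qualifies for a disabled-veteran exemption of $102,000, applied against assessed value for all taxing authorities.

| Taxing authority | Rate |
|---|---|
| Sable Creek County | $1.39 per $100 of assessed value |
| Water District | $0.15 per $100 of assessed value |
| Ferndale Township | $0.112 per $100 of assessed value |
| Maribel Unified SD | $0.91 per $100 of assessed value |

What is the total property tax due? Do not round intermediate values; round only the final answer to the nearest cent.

Assessed value = $1,537,500 × 0.26 = $399,750
Taxable value = $399,750 − $102,000 = $297,750
Sable Creek County: $297,750 × 0.0139 = $4,138.725
Water District: $297,750 × 0.0015 = $446.625
Ferndale Township: $297,750 × 0.00112 = $333.48
Maribel Unified SD: $297,750 × 0.0091 = $2,709.525
Total = $4,138.725 + $446.625 + $333.48 + $2,709.525 = $7,628.355

$7,628.36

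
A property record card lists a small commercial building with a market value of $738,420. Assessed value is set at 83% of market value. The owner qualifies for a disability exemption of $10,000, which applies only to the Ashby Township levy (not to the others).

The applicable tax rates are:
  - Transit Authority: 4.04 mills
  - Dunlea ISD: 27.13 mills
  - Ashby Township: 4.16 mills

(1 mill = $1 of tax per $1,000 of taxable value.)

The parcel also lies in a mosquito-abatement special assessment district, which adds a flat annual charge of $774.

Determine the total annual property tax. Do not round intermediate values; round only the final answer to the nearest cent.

Assessed value = $738,420 × 0.83 = $612,888.6
Transit Authority: $612,888.6 × 0.00404 = $2,476.069944
Dunlea ISD: $612,888.6 × 0.02713 = $16,627.667718
Ashby Township: ($612,888.6 − $10,000) × 0.00416 = $602,888.6 × 0.00416 = $2,508.016576
Levies subtotal = $21,611.754238
Total = $21,611.754238 + $774 = $22,385.754238

$22,385.75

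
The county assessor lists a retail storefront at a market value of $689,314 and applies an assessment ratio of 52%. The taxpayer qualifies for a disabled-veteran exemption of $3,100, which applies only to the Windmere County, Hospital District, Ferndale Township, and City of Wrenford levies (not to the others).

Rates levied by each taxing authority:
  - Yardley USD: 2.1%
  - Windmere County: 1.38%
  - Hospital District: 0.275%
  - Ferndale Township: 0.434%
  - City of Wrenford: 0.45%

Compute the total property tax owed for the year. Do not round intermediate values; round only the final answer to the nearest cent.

Assessed value = $689,314 × 0.52 = $358,443.28
Yardley USD: $358,443.28 × 0.021 = $7,527.30888
Windmere County: ($358,443.28 − $3,100) × 0.0138 = $355,343.28 × 0.0138 = $4,903.737264
Hospital District: ($358,443.28 − $3,100) × 0.00275 = $355,343.28 × 0.00275 = $977.19402
Ferndale Township: ($358,443.28 − $3,100) × 0.00434 = $355,343.28 × 0.00434 = $1,542.1898352
City of Wrenford: ($358,443.28 − $3,100) × 0.0045 = $355,343.28 × 0.0045 = $1,599.04476
Total = $16,549.4747592

$16,549.47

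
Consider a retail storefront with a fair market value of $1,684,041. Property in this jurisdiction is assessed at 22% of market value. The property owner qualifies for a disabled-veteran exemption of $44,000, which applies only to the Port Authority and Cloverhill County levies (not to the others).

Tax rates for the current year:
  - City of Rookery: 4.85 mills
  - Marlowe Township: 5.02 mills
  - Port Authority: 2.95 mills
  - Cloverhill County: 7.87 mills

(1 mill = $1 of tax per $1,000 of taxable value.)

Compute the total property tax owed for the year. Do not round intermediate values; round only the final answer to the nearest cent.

$7,189.34

Assessed value = $1,684,041 × 0.22 = $370,489.02
City of Rookery: $370,489.02 × 0.00485 = $1,796.871747
Marlowe Township: $370,489.02 × 0.00502 = $1,859.8548804
Port Authority: ($370,489.02 − $44,000) × 0.00295 = $326,489.02 × 0.00295 = $963.142609
Cloverhill County: ($370,489.02 − $44,000) × 0.00787 = $326,489.02 × 0.00787 = $2,569.4685874
Total = $7,189.3378238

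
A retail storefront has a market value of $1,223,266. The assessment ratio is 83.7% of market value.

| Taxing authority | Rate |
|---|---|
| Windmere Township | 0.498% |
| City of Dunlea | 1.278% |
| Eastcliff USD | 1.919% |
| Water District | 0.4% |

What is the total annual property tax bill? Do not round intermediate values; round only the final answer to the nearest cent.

Assessed value = $1,223,266 × 0.837 = $1,023,873.642
Windmere Township: $1,023,873.642 × 0.00498 = $5,098.89073716
City of Dunlea: $1,023,873.642 × 0.01278 = $13,085.10514476
Eastcliff USD: $1,023,873.642 × 0.01919 = $19,648.13518998
Water District: $1,023,873.642 × 0.004 = $4,095.494568
Total = $5,098.89073716 + $13,085.10514476 + $19,648.13518998 + $4,095.494568 = $41,927.6256399

$41,927.63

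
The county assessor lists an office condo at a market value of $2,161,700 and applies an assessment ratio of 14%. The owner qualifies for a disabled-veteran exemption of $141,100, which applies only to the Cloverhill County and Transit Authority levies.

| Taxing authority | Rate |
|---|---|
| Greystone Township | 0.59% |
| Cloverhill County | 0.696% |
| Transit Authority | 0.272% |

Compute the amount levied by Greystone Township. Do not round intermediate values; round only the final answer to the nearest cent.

Assessed value = $2,161,700 × 0.14 = $302,638
Greystone Township taxable value = $302,638 (exemption does not apply)
Greystone Township levy = $302,638 × 0.0059 = $1,785.5642

$1,785.56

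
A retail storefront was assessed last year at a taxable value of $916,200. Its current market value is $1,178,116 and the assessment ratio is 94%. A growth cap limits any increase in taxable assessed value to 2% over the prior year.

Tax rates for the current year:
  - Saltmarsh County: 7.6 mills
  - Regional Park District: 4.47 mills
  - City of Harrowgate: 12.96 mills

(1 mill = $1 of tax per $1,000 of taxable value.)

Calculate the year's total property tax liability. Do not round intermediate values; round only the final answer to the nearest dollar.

$23,391

Uncapped assessed value = $1,178,116 × 0.94 = $1,107,429.04
Cap limit = $916,200 × 1.02 = $934,524
Taxable assessed value = min($1,107,429.04, $934,524) = $934,524 (cap binds)
Saltmarsh County: $934,524 × 0.0076 = $7,102.3824
Regional Park District: $934,524 × 0.00447 = $4,177.32228
City of Harrowgate: $934,524 × 0.01296 = $12,111.43104
Total = $23,391.13572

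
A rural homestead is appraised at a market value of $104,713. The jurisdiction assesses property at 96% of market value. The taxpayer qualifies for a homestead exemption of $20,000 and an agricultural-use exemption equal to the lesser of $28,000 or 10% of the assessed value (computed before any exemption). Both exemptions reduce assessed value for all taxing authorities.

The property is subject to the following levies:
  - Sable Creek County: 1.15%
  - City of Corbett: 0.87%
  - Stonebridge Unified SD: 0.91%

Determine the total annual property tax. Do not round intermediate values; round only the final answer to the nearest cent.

Assessed value = $104,713 × 0.96 = $100,524.48
Agricultural-use exemption = min($28,000, 10% × $100,524.48) = min($28,000, $10,052.448) = $10,052.448 (percentage binds)
Taxable value = $100,524.48 − $20,000 − $10,052.448 = $70,472.032
Sable Creek County: $70,472.032 × 0.0115 = $810.428368
City of Corbett: $70,472.032 × 0.0087 = $613.1066784
Stonebridge Unified SD: $70,472.032 × 0.0091 = $641.2954912
Total = $2,064.8305376

$2,064.83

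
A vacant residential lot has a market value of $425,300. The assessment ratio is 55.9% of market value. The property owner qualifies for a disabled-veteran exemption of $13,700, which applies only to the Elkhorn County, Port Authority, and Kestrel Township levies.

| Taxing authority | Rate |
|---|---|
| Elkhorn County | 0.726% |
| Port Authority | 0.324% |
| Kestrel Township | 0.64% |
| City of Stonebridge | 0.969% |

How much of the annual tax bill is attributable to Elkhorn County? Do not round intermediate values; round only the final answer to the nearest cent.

$1,626.55

Assessed value = $425,300 × 0.559 = $237,742.7
Elkhorn County taxable value = $237,742.7 − $13,700 = $224,042.7
Elkhorn County levy = $224,042.7 × 0.00726 = $1,626.550002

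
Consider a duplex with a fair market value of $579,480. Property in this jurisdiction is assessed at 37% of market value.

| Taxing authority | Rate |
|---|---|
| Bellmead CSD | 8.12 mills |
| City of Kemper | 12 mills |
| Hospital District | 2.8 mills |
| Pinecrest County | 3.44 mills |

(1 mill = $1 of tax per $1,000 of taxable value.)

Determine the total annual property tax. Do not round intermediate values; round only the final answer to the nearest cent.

$5,651.78

Assessed value = $579,480 × 0.37 = $214,407.6
Bellmead CSD: $214,407.6 × 0.00812 = $1,740.989712
City of Kemper: $214,407.6 × 0.012 = $2,572.8912
Hospital District: $214,407.6 × 0.0028 = $600.34128
Pinecrest County: $214,407.6 × 0.00344 = $737.562144
Total = $1,740.989712 + $2,572.8912 + $600.34128 + $737.562144 = $5,651.784336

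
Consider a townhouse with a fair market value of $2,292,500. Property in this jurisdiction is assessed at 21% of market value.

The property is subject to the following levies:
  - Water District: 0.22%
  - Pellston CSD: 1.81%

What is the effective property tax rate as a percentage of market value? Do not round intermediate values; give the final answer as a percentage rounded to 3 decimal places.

Assessed value = $2,292,500 × 0.21 = $481,425
Water District: $481,425 × 0.0022 = $1,059.135
Pellston CSD: $481,425 × 0.0181 = $8,713.7925
Total tax = $9,772.9275
Effective rate = $9,772.9275 ÷ $2,292,500 = 0.426% of market value

0.426%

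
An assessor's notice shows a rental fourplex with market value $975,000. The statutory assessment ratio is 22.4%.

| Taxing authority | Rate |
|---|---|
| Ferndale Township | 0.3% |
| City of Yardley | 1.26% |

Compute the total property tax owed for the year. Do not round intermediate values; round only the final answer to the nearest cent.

$3,407.04

Assessed value = $975,000 × 0.224 = $218,400
Ferndale Township: $218,400 × 0.003 = $655.2
City of Yardley: $218,400 × 0.0126 = $2,751.84
Total = $655.2 + $2,751.84 = $3,407.04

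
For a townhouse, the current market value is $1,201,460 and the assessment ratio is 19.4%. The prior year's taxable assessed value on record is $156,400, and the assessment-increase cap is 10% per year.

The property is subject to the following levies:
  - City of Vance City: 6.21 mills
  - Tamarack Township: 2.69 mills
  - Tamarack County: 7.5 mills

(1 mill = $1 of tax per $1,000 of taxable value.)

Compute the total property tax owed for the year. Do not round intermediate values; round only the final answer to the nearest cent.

Uncapped assessed value = $1,201,460 × 0.194 = $233,083.24
Cap limit = $156,400 × 1.1 = $172,040
Taxable assessed value = min($233,083.24, $172,040) = $172,040 (cap binds)
City of Vance City: $172,040 × 0.00621 = $1,068.3684
Tamarack Township: $172,040 × 0.00269 = $462.7876
Tamarack County: $172,040 × 0.0075 = $1,290.3
Total = $2,821.456

$2,821.46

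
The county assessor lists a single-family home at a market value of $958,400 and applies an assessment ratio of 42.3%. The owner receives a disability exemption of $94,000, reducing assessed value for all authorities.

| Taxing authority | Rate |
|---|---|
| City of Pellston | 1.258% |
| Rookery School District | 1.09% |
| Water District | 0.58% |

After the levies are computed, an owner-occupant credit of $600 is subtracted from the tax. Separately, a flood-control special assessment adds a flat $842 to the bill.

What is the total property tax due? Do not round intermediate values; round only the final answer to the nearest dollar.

Assessed value = $958,400 × 0.423 = $405,403.2
Taxable value = $405,403.2 − $94,000 = $311,403.2
City of Pellston: $311,403.2 × 0.01258 = $3,917.452256
Rookery School District: $311,403.2 × 0.0109 = $3,394.29488
Water District: $311,403.2 × 0.0058 = $1,806.13856
Levies subtotal = $9,117.885696
After credit = $9,117.885696 − $600 = $8,517.885696
Total = $8,517.885696 + $842 = $9,359.885696

$9,360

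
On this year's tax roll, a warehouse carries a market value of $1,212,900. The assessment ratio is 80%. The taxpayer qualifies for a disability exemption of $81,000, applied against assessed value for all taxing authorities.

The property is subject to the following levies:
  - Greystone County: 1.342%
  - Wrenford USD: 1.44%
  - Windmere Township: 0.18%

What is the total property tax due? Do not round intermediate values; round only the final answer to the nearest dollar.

$26,342

Assessed value = $1,212,900 × 0.8 = $970,320
Taxable value = $970,320 − $81,000 = $889,320
Greystone County: $889,320 × 0.01342 = $11,934.6744
Wrenford USD: $889,320 × 0.0144 = $12,806.208
Windmere Township: $889,320 × 0.0018 = $1,600.776
Total = $11,934.6744 + $12,806.208 + $1,600.776 = $26,341.6584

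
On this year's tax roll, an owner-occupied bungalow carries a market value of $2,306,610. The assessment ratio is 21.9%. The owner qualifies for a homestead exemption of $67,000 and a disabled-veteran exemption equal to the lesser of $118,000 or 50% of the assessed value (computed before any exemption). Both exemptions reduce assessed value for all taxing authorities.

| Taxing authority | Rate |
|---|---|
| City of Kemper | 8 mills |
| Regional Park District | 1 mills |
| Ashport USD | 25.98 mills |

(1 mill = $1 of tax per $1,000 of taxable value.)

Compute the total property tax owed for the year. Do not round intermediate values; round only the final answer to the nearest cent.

Assessed value = $2,306,610 × 0.219 = $505,147.59
Disabled-veteran exemption = min($118,000, 50% × $505,147.59) = min($118,000, $252,573.795) = $118,000 (dollar cap binds)
Taxable value = $505,147.59 − $67,000 − $118,000 = $320,147.59
City of Kemper: $320,147.59 × 0.008 = $2,561.18072
Regional Park District: $320,147.59 × 0.001 = $320.14759
Ashport USD: $320,147.59 × 0.02598 = $8,317.4343882
Total = $11,198.7626982

$11,198.76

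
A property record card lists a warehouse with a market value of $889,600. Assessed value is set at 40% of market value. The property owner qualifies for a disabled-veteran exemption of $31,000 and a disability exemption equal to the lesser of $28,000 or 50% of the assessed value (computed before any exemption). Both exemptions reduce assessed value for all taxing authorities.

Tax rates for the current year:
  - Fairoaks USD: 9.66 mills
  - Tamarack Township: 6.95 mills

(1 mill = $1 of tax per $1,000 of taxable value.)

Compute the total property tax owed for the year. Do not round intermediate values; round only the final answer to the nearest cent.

Assessed value = $889,600 × 0.4 = $355,840
Disability exemption = min($28,000, 50% × $355,840) = min($28,000, $177,920) = $28,000 (dollar cap binds)
Taxable value = $355,840 − $31,000 − $28,000 = $296,840
Fairoaks USD: $296,840 × 0.00966 = $2,867.4744
Tamarack Township: $296,840 × 0.00695 = $2,063.038
Total = $4,930.5124

$4,930.51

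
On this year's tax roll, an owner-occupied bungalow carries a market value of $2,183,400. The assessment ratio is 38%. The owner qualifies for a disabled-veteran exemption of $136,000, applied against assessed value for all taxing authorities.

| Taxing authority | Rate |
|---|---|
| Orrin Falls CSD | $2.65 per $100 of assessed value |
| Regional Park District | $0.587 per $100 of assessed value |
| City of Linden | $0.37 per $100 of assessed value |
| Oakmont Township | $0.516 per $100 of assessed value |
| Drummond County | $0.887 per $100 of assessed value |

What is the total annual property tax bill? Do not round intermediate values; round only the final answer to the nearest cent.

Assessed value = $2,183,400 × 0.38 = $829,692
Taxable value = $829,692 − $136,000 = $693,692
Orrin Falls CSD: $693,692 × 0.0265 = $18,382.838
Regional Park District: $693,692 × 0.00587 = $4,071.97204
City of Linden: $693,692 × 0.0037 = $2,566.6604
Oakmont Township: $693,692 × 0.00516 = $3,579.45072
Drummond County: $693,692 × 0.00887 = $6,153.04804
Total = $18,382.838 + $4,071.97204 + $2,566.6604 + $3,579.45072 + $6,153.04804 = $34,753.9692

$34,753.97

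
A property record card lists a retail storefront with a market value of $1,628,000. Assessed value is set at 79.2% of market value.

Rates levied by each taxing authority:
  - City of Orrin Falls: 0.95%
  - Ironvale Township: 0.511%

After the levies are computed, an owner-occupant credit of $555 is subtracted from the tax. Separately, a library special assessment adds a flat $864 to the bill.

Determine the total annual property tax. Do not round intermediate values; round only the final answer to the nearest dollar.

Assessed value = $1,628,000 × 0.792 = $1,289,376
City of Orrin Falls: $1,289,376 × 0.0095 = $12,249.072
Ironvale Township: $1,289,376 × 0.00511 = $6,588.71136
Levies subtotal = $18,837.78336
After credit = $18,837.78336 − $555 = $18,282.78336
Total = $18,282.78336 + $864 = $19,146.78336

$19,147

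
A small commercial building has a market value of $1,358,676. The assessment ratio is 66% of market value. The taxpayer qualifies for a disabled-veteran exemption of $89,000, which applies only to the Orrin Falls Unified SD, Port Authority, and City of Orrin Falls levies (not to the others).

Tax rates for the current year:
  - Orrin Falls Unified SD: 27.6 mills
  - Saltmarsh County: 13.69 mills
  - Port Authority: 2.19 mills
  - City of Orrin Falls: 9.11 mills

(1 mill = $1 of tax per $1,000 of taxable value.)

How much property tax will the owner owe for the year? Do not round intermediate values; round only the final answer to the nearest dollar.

Assessed value = $1,358,676 × 0.66 = $896,726.16
Orrin Falls Unified SD: ($896,726.16 − $89,000) × 0.0276 = $807,726.16 × 0.0276 = $22,293.242016
Saltmarsh County: $896,726.16 × 0.01369 = $12,276.1811304
Port Authority: ($896,726.16 − $89,000) × 0.00219 = $807,726.16 × 0.00219 = $1,768.9202904
City of Orrin Falls: ($896,726.16 − $89,000) × 0.00911 = $807,726.16 × 0.00911 = $7,358.3853176
Total = $43,696.7287544

$43,697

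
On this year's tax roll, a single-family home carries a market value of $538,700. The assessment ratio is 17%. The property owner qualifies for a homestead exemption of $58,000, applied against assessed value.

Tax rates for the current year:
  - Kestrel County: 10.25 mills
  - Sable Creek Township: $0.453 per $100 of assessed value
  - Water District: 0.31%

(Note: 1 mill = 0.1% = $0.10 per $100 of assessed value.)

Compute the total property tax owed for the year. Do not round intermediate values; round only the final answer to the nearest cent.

Assessed value = $538,700 × 0.17 = $91,579
Taxable value = $91,579 − $58,000 = $33,579
Kestrel County: $33,579 × 0.01025 = $344.18475
Sable Creek Township: $33,579 × 0.00453 = $152.11287
Water District: $33,579 × 0.0031 = $104.0949
Total = $600.39252

$600.39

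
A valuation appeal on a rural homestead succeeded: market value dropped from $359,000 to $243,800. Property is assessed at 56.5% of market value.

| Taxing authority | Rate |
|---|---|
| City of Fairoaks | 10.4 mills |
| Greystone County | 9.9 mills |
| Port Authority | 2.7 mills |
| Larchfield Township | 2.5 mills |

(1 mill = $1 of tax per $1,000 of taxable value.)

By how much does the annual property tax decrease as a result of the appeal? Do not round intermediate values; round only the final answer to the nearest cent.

Old assessed value = $359,000 × 0.565 = $202,835
New assessed value = $243,800 × 0.565 = $137,747
Combined rate = 0.0104 + 0.0099 + 0.0027 + 0.0025 = 0.0255
Old tax = $202,835 × 0.0255 = $5,172.2925
New tax = $137,747 × 0.0255 = $3,512.5485
Reduction = $5,172.2925 − $3,512.5485 = $1,659.744

$1,659.74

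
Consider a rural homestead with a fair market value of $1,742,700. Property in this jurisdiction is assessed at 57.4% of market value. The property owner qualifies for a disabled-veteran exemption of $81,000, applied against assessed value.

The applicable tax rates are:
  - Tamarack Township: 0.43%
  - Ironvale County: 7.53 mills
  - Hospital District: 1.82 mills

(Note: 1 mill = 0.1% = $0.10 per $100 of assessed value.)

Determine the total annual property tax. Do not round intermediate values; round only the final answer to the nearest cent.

Assessed value = $1,742,700 × 0.574 = $1,000,309.8
Taxable value = $1,000,309.8 − $81,000 = $919,309.8
Tamarack Township: $919,309.8 × 0.0043 = $3,953.03214
Ironvale County: $919,309.8 × 0.00753 = $6,922.402794
Hospital District: $919,309.8 × 0.00182 = $1,673.143836
Total = $12,548.57877

$12,548.58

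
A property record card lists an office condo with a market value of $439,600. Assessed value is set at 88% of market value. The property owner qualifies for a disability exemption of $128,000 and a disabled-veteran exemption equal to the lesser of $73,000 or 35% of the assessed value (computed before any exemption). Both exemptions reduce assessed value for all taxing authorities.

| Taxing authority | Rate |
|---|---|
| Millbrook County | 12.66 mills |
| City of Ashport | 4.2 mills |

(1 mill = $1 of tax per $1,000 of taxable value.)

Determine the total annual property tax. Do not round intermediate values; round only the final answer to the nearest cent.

$3,133.40

Assessed value = $439,600 × 0.88 = $386,848
Disabled-veteran exemption = min($73,000, 35% × $386,848) = min($73,000, $135,396.8) = $73,000 (dollar cap binds)
Taxable value = $386,848 − $128,000 − $73,000 = $185,848
Millbrook County: $185,848 × 0.01266 = $2,352.83568
City of Ashport: $185,848 × 0.0042 = $780.5616
Total = $3,133.39728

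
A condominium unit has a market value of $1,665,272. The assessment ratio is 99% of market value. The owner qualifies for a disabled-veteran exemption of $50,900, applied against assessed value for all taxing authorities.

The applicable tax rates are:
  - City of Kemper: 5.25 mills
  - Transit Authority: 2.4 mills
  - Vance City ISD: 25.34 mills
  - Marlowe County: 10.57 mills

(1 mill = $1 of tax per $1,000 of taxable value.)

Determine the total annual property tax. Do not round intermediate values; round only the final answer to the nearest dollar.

Assessed value = $1,665,272 × 0.99 = $1,648,619.28
Taxable value = $1,648,619.28 − $50,900 = $1,597,719.28
City of Kemper: $1,597,719.28 × 0.00525 = $8,388.02622
Transit Authority: $1,597,719.28 × 0.0024 = $3,834.526272
Vance City ISD: $1,597,719.28 × 0.02534 = $40,486.2065552
Marlowe County: $1,597,719.28 × 0.01057 = $16,887.8927896
Total = $8,388.02622 + $3,834.526272 + $40,486.2065552 + $16,887.8927896 = $69,596.6518368

$69,597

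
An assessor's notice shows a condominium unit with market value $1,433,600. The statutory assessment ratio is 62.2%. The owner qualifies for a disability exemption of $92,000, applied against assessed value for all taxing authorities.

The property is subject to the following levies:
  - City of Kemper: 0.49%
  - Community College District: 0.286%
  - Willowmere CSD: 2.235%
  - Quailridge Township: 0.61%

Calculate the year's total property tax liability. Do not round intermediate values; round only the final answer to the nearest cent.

Assessed value = $1,433,600 × 0.622 = $891,699.2
Taxable value = $891,699.2 − $92,000 = $799,699.2
City of Kemper: $799,699.2 × 0.0049 = $3,918.52608
Community College District: $799,699.2 × 0.00286 = $2,287.139712
Willowmere CSD: $799,699.2 × 0.02235 = $17,873.27712
Quailridge Township: $799,699.2 × 0.0061 = $4,878.16512
Total = $3,918.52608 + $2,287.139712 + $17,873.27712 + $4,878.16512 = $28,957.108032

$28,957.11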